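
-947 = -947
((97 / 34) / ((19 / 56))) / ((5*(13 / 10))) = 1.29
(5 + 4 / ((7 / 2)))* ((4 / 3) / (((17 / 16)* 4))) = 688 / 357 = 1.93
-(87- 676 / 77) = -6023 / 77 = -78.22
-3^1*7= -21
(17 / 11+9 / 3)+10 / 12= 355 / 66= 5.38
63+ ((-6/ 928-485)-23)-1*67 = -237571/ 464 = -512.01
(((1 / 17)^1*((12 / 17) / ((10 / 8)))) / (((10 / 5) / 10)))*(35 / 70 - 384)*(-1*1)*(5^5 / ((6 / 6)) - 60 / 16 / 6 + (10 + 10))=57881655 / 289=200282.54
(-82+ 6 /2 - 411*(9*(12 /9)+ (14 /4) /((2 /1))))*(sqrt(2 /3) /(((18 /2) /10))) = -114605*sqrt(6) /54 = -5198.59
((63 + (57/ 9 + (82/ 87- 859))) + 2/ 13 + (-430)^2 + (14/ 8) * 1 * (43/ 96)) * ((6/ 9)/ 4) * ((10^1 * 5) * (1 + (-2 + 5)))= 666338923325/ 108576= 6137073.79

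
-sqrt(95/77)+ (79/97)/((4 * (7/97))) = 79/28- sqrt(7315)/77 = 1.71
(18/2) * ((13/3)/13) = 3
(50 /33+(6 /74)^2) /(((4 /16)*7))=39284 /45177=0.87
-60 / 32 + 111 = 109.12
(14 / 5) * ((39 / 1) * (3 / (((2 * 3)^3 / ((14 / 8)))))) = 637 / 240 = 2.65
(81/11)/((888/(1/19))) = 27/61864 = 0.00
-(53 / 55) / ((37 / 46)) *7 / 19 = -0.44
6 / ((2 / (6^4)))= 3888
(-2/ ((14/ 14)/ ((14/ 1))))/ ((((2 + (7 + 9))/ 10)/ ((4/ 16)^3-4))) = 2975/ 48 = 61.98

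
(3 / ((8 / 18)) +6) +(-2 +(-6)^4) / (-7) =-4819 / 28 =-172.11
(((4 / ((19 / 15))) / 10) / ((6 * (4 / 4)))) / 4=1 / 76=0.01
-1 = -1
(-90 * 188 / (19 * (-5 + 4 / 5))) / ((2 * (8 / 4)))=7050 / 133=53.01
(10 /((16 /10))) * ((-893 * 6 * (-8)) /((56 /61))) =4085475 /14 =291819.64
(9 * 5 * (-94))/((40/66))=-13959/2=-6979.50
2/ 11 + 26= 288/ 11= 26.18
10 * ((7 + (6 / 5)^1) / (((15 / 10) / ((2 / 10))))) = 10.93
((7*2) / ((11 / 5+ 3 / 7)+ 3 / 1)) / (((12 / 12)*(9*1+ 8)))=490 / 3349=0.15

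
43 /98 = 0.44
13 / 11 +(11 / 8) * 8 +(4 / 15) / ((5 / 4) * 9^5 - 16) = 593313986 / 48704865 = 12.18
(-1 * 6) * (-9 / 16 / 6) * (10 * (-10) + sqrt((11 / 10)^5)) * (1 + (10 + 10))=-4725 / 4 + 22869 * sqrt(110) / 16000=-1166.26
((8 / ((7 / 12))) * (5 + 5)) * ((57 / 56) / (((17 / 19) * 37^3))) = 129960 / 42193949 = 0.00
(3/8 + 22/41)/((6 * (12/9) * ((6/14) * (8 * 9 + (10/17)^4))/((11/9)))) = 174809453/38795798016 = 0.00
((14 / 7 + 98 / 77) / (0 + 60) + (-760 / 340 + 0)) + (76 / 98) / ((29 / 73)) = -303729 / 1328635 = -0.23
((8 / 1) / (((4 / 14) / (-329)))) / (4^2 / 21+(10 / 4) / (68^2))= -1789044096 / 148073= -12082.18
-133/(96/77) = -10241/96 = -106.68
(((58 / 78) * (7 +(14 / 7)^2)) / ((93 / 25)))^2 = 63600625 / 13155129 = 4.83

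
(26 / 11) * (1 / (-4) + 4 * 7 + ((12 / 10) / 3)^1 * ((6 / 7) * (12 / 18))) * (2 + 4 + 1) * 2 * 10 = 101842 / 11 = 9258.36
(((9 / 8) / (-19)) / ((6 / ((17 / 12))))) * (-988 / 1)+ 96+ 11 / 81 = 109.95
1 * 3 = 3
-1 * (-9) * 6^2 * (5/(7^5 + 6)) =1620/16813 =0.10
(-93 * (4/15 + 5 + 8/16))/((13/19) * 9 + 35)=-101897/7820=-13.03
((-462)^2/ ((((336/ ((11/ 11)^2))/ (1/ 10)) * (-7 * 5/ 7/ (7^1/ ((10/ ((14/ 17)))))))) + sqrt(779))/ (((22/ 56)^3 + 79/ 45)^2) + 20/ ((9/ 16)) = 975827865600 * sqrt(779)/ 3218805574609 + 82084040802055232/ 2462386264575885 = 41.80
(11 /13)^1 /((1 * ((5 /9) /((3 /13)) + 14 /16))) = 2376 /9217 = 0.26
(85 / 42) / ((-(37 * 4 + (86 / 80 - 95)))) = -0.04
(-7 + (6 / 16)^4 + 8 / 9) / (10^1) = -224551 / 368640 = -0.61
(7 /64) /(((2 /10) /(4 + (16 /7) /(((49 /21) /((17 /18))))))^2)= 819025 /12348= 66.33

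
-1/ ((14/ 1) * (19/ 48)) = -0.18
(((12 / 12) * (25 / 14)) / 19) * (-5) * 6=-375 / 133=-2.82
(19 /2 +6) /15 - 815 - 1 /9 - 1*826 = -147607 /90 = -1640.08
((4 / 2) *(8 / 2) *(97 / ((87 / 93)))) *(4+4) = 192448 / 29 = 6636.14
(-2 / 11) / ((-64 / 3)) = 3 / 352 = 0.01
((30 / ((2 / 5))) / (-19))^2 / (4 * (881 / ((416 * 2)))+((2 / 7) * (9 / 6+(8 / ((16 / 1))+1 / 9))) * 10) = 73710000 / 48570023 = 1.52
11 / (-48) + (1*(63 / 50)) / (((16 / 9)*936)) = -57011 / 249600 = -0.23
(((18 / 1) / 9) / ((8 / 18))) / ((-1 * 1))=-9 / 2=-4.50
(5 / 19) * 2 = 10 / 19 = 0.53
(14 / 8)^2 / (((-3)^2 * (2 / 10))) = 245 / 144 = 1.70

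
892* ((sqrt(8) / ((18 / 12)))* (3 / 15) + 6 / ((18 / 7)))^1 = 3568* sqrt(2) / 15 + 6244 / 3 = 2417.73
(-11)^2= 121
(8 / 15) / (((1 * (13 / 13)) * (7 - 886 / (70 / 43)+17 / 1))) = -56 / 54627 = -0.00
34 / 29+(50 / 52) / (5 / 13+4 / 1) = 4601 / 3306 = 1.39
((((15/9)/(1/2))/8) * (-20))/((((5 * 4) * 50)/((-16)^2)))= -32/15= -2.13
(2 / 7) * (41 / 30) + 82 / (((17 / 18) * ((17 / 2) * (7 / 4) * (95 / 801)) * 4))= 1045541 / 82365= 12.69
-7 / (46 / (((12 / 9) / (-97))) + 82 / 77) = 1078 / 515197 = 0.00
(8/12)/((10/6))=2/5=0.40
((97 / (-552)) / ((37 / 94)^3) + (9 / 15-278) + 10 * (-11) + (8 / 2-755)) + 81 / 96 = -637743162473 / 559209120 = -1140.44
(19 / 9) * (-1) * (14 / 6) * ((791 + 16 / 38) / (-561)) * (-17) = -9569 / 81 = -118.14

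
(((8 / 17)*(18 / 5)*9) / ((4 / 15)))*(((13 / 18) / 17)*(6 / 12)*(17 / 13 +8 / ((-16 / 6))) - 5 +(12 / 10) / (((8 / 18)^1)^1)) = -192996 / 1445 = -133.56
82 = 82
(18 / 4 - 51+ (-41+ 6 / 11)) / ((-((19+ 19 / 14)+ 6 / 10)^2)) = 4686850 / 23672979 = 0.20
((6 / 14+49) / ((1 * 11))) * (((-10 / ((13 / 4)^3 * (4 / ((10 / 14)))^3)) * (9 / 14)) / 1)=-1946250 / 406174769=-0.00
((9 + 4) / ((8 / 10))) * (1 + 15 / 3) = 195 / 2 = 97.50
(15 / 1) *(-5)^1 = -75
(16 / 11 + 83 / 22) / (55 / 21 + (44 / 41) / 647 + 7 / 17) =1089065985 / 631794284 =1.72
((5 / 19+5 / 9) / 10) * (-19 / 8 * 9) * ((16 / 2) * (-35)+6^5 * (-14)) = 191002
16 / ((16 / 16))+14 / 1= 30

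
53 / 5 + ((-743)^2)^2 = 1523790492058 / 5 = 304758098411.60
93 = 93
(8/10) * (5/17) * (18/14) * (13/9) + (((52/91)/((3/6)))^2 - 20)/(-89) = 0.65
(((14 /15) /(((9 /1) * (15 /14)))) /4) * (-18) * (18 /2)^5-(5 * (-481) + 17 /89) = -51874342 /2225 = -23314.31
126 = 126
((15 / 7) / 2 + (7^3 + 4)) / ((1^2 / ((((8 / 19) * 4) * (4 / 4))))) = 77968 / 133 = 586.23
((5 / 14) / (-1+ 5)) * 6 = 15 / 28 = 0.54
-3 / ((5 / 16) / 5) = -48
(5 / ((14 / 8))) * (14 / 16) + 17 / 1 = 39 / 2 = 19.50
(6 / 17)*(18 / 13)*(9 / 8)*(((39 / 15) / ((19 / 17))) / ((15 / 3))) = 243 / 950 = 0.26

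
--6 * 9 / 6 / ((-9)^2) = 1 / 9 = 0.11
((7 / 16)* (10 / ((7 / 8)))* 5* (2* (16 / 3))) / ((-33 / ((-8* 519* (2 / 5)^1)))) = 13420.61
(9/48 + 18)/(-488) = -0.04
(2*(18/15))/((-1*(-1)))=12/5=2.40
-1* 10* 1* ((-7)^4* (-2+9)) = -168070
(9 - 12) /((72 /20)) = -5 /6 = -0.83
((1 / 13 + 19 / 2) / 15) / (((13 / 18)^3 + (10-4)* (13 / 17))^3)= 40443376533486336 / 7752777087354398125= 0.01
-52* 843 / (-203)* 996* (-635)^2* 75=1320380101170000 / 203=6504335473743.84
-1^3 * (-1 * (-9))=-9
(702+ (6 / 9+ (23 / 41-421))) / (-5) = -34714 / 615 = -56.45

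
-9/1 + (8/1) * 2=7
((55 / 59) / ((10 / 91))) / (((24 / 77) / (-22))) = -598.76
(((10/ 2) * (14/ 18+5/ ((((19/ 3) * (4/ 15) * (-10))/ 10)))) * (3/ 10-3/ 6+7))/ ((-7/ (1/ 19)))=25381/ 45486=0.56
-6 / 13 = -0.46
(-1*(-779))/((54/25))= 360.65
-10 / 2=-5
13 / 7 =1.86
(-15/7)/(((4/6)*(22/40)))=-450/77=-5.84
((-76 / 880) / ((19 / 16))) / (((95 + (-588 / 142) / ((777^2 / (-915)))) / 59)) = -22938964 / 507898325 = -0.05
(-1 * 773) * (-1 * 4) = 3092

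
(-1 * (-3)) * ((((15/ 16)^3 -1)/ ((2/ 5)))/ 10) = -2163/ 16384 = -0.13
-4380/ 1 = -4380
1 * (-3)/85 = -0.04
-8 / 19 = -0.42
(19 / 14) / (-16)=-19 / 224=-0.08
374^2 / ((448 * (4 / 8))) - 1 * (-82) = 39561 / 56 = 706.45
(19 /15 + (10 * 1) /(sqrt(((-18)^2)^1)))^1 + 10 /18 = 107 /45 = 2.38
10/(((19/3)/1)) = 30/19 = 1.58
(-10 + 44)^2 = 1156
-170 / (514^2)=-85 / 132098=-0.00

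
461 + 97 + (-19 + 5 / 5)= 540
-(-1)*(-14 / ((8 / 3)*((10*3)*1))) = -7 / 40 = -0.18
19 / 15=1.27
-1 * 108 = -108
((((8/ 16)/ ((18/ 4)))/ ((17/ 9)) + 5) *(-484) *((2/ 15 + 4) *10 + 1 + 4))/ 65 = -5785736/ 3315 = -1745.32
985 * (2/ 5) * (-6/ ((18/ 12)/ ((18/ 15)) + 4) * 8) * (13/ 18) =-163904/ 63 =-2601.65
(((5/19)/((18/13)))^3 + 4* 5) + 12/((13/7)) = 26.47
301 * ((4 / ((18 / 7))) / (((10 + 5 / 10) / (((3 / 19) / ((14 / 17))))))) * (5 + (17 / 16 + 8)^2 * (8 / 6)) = 16071035 / 16416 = 978.99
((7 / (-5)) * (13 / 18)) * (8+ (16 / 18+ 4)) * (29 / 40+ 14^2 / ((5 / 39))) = -161456659 / 8100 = -19932.92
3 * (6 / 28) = 9 / 14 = 0.64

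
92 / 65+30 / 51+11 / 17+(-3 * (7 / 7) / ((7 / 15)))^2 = 2381146 / 54145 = 43.98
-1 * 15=-15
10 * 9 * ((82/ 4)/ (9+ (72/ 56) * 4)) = 1435/ 11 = 130.45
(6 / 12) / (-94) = -0.01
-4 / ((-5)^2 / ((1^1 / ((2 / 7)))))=-14 / 25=-0.56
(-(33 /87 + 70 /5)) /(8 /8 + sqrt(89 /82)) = 34194 /203-417 * sqrt(7298) /203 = -7.04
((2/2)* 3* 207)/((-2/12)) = -3726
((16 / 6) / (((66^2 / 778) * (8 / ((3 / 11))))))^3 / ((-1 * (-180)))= 58863869 / 2475279168104160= 0.00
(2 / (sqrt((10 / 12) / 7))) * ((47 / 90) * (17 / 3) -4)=-6.03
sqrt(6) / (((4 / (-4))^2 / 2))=2 *sqrt(6)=4.90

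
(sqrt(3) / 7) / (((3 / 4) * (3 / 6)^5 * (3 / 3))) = 128 * sqrt(3) / 21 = 10.56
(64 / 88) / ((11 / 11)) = 8 / 11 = 0.73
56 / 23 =2.43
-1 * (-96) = 96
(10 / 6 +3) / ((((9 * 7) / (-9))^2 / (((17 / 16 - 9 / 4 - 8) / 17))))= -7 / 136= -0.05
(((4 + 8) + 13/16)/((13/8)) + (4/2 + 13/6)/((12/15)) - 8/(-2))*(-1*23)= -122659/312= -393.14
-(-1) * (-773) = -773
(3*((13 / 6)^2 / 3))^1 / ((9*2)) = 169 / 648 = 0.26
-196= -196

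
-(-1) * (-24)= -24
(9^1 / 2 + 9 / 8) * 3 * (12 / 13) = 405 / 26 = 15.58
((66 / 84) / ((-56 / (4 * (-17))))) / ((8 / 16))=187 / 98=1.91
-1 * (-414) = 414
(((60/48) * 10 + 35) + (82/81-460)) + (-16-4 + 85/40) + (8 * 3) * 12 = -91603/648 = -141.36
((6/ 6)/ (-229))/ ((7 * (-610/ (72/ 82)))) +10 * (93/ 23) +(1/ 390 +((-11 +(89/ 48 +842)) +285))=111077542835411/ 95897743760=1158.29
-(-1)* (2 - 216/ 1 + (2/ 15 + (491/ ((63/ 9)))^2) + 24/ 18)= 3460003/ 735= 4707.49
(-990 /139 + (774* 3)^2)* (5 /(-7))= -535316490 /139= -3851197.77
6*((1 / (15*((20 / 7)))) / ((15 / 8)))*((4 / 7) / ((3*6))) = 8 / 3375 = 0.00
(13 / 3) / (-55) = -13 / 165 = -0.08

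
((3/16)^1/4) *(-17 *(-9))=459/64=7.17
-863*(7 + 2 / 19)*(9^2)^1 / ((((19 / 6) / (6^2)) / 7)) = -14268600360 / 361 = -39525208.75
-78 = -78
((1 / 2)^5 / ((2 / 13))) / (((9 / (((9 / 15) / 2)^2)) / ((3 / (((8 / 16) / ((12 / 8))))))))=117 / 6400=0.02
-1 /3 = -0.33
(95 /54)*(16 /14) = 2.01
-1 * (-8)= 8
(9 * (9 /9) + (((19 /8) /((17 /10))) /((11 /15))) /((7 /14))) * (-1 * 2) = -4791 /187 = -25.62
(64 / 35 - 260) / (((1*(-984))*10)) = 753 / 28700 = 0.03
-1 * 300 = -300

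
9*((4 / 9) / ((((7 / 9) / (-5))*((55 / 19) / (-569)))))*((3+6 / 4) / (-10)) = -2274.52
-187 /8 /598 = -187 /4784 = -0.04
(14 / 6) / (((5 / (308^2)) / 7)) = 4648336 / 15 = 309889.07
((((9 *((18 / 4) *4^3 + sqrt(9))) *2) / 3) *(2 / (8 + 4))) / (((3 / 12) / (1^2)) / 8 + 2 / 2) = 3104 / 11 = 282.18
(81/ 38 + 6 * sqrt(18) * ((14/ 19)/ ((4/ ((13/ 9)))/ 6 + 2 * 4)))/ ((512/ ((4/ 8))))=81/ 38912 + 819 * sqrt(2)/ 535040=0.00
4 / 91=0.04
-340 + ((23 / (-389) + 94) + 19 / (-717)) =-68636480 / 278913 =-246.09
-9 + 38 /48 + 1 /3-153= -1287 /8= -160.88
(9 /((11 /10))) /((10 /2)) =18 /11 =1.64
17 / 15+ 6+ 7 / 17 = 1924 / 255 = 7.55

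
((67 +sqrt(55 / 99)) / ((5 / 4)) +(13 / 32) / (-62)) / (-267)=-531647 / 2648640-4 * sqrt(5) / 4005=-0.20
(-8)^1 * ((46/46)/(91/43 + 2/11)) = -3784/1087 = -3.48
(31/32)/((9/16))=31/18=1.72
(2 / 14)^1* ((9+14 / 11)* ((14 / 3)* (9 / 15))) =226 / 55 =4.11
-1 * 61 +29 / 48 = -2899 / 48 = -60.40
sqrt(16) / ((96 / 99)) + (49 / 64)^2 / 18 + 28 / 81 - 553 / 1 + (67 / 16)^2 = -530.96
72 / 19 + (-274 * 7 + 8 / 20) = -181812 / 95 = -1913.81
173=173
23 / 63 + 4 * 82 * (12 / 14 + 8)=183047 / 63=2905.51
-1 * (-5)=5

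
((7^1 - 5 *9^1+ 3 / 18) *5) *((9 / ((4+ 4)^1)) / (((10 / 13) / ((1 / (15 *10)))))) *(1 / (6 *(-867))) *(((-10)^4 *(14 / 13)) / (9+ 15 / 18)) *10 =198625 / 51153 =3.88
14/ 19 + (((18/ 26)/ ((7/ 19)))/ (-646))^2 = 134021243/ 181883884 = 0.74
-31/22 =-1.41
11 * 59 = 649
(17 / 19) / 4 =17 / 76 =0.22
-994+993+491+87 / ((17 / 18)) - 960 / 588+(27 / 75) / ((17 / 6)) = 12091246 / 20825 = 580.61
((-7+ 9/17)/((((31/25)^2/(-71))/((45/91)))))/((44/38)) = 189703125/1486667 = 127.60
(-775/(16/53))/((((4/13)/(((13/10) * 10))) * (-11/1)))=6941675/704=9860.33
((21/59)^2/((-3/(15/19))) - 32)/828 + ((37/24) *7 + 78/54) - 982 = -969.80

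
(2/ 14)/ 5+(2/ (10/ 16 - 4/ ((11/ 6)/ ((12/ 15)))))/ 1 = -30307/ 17255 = -1.76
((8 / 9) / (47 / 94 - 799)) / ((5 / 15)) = -16 / 4791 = -0.00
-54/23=-2.35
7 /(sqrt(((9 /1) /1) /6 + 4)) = 7*sqrt(22) /11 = 2.98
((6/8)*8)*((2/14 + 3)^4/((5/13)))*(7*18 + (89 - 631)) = -7601138688/12005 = -633164.41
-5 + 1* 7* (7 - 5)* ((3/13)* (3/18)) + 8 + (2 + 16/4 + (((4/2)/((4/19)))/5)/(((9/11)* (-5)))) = 53083/5850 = 9.07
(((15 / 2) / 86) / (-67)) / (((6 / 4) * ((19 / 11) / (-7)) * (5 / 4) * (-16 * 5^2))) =-77 / 10947800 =-0.00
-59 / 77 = -0.77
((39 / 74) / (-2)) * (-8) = 78 / 37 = 2.11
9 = 9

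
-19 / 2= -9.50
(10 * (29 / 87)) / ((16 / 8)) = 5 / 3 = 1.67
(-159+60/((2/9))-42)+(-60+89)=98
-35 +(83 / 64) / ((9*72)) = -35.00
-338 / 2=-169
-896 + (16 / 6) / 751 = -2018680 / 2253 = -896.00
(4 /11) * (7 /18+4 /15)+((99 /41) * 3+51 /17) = 212738 /20295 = 10.48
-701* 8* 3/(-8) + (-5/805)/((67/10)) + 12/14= 22694297/10787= 2103.86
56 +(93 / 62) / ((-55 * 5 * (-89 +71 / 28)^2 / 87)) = 10029223232 / 179093475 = 56.00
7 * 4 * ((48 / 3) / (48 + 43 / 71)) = 9.22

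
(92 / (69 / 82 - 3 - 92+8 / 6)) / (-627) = 7544 / 4772515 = 0.00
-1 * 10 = -10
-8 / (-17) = 8 / 17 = 0.47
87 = 87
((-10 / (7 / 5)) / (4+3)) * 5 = -250 / 49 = -5.10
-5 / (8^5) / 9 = -5 / 294912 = -0.00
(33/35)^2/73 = 1089/89425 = 0.01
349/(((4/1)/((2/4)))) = 349/8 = 43.62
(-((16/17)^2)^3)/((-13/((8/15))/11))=1476395008/4706825955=0.31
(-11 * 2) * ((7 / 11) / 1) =-14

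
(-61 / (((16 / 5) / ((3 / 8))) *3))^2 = 93025 / 16384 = 5.68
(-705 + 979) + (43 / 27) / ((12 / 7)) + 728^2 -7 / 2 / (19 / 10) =3264262627 / 6156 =530257.09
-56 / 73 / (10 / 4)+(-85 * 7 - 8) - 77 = -248312 / 365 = -680.31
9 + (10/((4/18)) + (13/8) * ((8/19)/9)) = 9247/171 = 54.08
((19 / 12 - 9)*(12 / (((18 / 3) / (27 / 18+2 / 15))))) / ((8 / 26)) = -56693 / 720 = -78.74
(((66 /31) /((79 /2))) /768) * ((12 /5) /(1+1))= 33 /391840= 0.00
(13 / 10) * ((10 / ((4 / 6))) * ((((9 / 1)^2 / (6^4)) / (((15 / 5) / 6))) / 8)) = 39 / 128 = 0.30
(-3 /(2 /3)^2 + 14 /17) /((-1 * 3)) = 403 /204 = 1.98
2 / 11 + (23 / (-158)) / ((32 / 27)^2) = 139147 / 1779712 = 0.08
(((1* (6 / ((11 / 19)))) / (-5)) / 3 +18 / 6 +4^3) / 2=3647 / 110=33.15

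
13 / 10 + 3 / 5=19 / 10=1.90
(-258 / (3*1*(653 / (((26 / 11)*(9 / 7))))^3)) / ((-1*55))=1101909744 / 6991565148592255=0.00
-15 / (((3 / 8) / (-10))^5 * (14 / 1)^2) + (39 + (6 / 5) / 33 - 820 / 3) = 225228854143 / 218295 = 1031763.69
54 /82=27 /41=0.66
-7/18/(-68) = 7/1224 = 0.01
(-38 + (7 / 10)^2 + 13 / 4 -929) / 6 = -48163 / 300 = -160.54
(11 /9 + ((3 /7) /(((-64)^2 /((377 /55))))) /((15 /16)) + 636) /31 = 2826211393 /137491200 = 20.56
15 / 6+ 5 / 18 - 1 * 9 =-6.22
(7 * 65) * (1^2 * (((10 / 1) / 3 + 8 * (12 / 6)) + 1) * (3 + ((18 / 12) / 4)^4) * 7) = 801037055 / 4096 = 195565.69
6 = 6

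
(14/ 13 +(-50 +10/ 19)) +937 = 219485/ 247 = 888.60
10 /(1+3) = 5 /2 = 2.50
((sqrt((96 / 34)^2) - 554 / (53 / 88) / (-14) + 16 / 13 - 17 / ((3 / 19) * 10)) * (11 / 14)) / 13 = 1596124937 / 447670860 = 3.57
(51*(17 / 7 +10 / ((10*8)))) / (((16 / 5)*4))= 36465 / 3584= 10.17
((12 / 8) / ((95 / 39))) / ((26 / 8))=18 / 95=0.19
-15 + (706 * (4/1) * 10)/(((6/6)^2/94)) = 2654545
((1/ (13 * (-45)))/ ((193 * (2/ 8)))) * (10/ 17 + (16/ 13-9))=2116/ 8317335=0.00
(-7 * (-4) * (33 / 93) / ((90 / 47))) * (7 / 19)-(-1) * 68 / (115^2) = 134372038 / 70105725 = 1.92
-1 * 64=-64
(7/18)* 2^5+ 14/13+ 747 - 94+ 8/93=2417785/3627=666.61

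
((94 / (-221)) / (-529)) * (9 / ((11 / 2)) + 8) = 9964 / 1285999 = 0.01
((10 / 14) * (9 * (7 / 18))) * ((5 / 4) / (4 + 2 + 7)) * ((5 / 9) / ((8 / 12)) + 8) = 1325 / 624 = 2.12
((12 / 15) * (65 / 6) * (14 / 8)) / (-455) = -1 / 30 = -0.03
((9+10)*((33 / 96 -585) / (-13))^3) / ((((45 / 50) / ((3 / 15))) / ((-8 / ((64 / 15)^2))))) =-3110608358043775 / 18429771776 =-168781.71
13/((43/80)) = 1040/43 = 24.19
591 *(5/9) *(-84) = -27580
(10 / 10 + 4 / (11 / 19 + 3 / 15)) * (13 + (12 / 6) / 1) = 3405 / 37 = 92.03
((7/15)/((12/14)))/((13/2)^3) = 196/98865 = 0.00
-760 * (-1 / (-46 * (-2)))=190 / 23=8.26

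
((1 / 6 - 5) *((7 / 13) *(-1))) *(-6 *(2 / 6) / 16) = -203 / 624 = -0.33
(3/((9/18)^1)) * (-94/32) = -141/8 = -17.62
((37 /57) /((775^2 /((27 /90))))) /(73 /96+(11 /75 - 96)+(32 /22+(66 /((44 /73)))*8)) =19536 /47140965234125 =0.00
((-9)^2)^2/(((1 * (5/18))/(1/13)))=118098/65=1816.89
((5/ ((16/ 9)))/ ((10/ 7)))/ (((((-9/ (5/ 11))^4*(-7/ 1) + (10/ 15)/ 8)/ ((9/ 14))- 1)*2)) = -1063125/ 1807458392416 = -0.00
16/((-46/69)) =-24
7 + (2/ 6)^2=64/ 9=7.11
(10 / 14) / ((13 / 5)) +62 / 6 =2896 / 273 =10.61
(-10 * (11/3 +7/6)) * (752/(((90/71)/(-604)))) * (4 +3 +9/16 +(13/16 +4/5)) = 21451477364/135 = 158899832.33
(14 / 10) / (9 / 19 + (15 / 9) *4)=399 / 2035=0.20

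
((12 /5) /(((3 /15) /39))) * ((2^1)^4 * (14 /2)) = 52416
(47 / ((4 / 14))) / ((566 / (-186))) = -30597 / 566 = -54.06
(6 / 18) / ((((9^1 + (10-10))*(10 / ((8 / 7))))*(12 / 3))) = 1 / 945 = 0.00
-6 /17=-0.35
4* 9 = 36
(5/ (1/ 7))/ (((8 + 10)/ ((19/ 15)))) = 133/ 54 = 2.46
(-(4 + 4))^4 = 4096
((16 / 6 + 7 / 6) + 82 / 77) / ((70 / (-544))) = -307768 / 8085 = -38.07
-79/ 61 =-1.30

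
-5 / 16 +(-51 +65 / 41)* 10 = -324365 / 656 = -494.46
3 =3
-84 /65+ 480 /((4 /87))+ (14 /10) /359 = 48717467 /4667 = 10438.71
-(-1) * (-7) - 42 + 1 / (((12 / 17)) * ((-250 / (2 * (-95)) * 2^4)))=-234877 / 4800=-48.93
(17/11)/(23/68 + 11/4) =0.50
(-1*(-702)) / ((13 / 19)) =1026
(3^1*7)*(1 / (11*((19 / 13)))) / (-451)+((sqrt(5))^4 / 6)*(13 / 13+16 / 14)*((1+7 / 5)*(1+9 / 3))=56553489 / 659813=85.71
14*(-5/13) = -70/13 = -5.38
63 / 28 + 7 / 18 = 95 / 36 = 2.64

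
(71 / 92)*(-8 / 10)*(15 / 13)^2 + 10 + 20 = 113415 / 3887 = 29.18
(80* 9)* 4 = 2880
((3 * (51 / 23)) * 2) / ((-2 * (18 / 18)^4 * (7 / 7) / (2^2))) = -612 / 23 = -26.61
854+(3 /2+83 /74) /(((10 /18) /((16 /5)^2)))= 4173238 /4625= 902.32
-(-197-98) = 295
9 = 9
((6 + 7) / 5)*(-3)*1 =-39 / 5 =-7.80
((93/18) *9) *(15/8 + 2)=2883/16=180.19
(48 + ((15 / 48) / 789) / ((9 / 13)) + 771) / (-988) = -376727 / 454464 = -0.83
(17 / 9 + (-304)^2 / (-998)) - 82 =-775651 / 4491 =-172.71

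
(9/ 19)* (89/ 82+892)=423.04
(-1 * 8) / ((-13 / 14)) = 112 / 13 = 8.62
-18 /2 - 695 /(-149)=-4.34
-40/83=-0.48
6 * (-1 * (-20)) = 120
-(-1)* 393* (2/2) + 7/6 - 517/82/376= 775687/1968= 394.15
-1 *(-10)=10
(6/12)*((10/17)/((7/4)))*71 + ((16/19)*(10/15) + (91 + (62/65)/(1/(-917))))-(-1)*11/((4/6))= -665471699/881790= -754.68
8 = 8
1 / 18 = 0.06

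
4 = 4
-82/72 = -41/36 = -1.14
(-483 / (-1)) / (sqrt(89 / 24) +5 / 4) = -28980 / 103 +1932* sqrt(534) / 103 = 152.09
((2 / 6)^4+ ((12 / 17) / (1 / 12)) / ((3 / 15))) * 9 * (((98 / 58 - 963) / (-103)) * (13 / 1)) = 21142145518 / 457011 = 46261.79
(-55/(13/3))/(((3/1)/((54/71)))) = -2970/923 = -3.22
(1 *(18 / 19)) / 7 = 18 / 133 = 0.14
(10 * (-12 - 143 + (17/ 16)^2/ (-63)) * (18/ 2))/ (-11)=12500645/ 9856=1268.33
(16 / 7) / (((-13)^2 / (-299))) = -368 / 91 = -4.04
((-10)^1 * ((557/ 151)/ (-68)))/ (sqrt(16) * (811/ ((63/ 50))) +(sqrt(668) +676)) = 8982769635/ 53824180432342 - 11053665 * sqrt(167)/ 107648360864684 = 0.00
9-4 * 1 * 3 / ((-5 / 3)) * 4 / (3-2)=189 / 5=37.80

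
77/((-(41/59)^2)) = -268037/1681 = -159.45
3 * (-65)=-195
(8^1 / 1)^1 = 8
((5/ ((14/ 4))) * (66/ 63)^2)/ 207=4840/ 639009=0.01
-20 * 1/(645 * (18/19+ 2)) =-0.01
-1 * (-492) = 492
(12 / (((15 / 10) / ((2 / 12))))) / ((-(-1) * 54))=2 / 81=0.02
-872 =-872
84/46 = 42/23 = 1.83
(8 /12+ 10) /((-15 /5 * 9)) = -32 /81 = -0.40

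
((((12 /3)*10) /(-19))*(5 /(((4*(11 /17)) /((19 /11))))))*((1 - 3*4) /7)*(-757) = -643450 /77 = -8356.49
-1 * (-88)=88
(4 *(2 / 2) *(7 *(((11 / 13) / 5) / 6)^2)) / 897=847 / 34108425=0.00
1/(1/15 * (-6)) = -5/2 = -2.50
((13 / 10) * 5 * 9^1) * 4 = 234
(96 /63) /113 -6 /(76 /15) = -105569 /90174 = -1.17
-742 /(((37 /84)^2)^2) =-36942054912 /1874161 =-19711.25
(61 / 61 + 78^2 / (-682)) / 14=-2701 / 4774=-0.57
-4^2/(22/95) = -760/11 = -69.09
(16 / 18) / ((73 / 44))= 352 / 657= 0.54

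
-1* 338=-338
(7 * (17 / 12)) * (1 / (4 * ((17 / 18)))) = 21 / 8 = 2.62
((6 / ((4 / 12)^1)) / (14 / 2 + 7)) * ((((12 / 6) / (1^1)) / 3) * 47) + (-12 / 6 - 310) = -1902 / 7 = -271.71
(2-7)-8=-13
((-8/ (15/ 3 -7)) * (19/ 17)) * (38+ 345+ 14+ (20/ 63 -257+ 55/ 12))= 647.79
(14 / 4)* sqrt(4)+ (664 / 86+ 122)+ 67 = 8760 / 43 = 203.72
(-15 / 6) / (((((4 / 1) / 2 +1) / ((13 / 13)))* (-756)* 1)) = 5 / 4536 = 0.00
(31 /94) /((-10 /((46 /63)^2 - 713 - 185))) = 55211713 /1865430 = 29.60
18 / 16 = 9 / 8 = 1.12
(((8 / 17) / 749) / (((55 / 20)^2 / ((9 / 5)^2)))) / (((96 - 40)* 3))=0.00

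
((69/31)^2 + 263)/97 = 257504/93217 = 2.76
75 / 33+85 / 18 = 1385 / 198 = 6.99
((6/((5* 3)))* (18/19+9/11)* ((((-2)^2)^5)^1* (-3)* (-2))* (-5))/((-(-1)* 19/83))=-376344576/3971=-94773.25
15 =15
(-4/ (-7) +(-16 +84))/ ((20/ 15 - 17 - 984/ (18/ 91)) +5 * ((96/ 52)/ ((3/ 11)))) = -18720/ 1353121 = -0.01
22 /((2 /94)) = 1034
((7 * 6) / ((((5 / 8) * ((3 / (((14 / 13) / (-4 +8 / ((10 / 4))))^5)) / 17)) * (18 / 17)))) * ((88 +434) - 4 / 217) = -171930515378125 / 207181494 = -829854.60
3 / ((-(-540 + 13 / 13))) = 3 / 539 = 0.01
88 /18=44 /9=4.89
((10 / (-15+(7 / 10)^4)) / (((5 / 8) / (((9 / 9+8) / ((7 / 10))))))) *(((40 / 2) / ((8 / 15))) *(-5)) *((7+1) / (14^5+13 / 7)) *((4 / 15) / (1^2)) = 640000000 / 61741990091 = 0.01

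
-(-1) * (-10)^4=10000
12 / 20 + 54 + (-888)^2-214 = 788384.60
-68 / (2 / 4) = -136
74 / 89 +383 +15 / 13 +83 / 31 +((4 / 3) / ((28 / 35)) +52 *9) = 92249500 / 107601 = 857.33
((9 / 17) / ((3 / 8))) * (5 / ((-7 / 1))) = -120 / 119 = -1.01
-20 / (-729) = 20 / 729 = 0.03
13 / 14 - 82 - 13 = -1317 / 14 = -94.07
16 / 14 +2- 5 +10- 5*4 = -83 / 7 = -11.86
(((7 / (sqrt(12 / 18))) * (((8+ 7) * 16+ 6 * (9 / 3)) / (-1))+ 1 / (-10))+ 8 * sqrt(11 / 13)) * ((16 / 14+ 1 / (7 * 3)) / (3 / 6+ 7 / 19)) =-40850 * sqrt(6) / 33 -95 / 693+ 7600 * sqrt(143) / 9009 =-3022.22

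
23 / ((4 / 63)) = 362.25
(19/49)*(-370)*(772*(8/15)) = -8683456/147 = -59071.13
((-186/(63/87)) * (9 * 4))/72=-899/7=-128.43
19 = 19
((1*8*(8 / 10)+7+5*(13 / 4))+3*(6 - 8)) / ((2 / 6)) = 1419 / 20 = 70.95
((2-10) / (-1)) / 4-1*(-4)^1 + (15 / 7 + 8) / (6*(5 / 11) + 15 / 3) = 4351 / 595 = 7.31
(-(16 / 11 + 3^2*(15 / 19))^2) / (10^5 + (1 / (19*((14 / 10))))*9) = -22403647 / 30576803455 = -0.00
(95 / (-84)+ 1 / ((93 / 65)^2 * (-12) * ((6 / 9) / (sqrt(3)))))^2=401375 * sqrt(3) / 2906064+ 100892004925 / 78196370112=1.53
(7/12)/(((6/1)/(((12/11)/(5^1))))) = 7/330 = 0.02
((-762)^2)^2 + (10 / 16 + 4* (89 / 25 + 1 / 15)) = 202288472850679 / 600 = 337147454751.13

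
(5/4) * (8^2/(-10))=-8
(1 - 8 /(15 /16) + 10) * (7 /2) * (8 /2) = 518 /15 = 34.53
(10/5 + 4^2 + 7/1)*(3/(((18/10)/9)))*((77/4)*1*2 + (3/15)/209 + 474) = 80334525/418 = 192187.86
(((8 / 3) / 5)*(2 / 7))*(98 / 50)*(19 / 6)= 1064 / 1125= 0.95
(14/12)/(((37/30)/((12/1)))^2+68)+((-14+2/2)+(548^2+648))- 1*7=378923665244/1259167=300932.02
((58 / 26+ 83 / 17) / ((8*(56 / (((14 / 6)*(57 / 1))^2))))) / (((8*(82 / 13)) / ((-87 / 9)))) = -53.80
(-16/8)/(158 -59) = -2/99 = -0.02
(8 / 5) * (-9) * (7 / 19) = -504 / 95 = -5.31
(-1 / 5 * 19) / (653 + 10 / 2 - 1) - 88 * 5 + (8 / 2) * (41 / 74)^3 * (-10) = -446.81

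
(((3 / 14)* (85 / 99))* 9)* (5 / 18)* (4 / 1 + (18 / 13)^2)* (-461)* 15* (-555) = 135922968750 / 13013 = 10445167.81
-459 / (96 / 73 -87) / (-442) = -219 / 18070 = -0.01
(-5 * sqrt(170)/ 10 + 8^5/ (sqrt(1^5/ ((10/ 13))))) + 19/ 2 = -sqrt(170)/ 2 + 19/ 2 + 32768 * sqrt(130)/ 13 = 28742.42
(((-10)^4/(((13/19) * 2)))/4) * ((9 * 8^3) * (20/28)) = 547200000/91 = 6013186.81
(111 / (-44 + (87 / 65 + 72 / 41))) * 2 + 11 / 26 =-14183237 / 2834338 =-5.00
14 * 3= 42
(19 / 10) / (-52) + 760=395181 / 520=759.96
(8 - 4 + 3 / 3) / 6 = 5 / 6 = 0.83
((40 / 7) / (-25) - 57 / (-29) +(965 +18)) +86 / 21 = 430142 / 435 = 988.83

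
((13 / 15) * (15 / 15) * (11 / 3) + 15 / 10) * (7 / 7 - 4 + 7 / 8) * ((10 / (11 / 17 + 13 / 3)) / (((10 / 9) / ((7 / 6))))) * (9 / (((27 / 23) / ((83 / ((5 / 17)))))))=-27639668399 / 609600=-45340.66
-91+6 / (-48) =-729 / 8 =-91.12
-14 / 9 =-1.56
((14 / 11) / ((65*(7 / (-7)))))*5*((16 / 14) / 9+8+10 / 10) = -1150 / 1287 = -0.89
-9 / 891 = -1 / 99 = -0.01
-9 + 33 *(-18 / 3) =-207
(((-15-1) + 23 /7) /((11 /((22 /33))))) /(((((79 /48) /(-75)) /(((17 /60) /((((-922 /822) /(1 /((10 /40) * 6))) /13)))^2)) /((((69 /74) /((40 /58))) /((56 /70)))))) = 54417867923627 /191329255964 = 284.42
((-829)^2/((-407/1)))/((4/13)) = -8934133/1628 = -5487.80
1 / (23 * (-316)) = -1 / 7268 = -0.00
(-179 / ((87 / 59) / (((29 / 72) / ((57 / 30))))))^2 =2788368025 / 4210704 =662.21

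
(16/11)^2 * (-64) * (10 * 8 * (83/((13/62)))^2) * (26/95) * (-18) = 249909051654144/29887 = 8361797826.95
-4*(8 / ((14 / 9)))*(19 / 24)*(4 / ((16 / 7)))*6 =-171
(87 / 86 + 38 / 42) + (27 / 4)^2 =685975 / 14448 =47.48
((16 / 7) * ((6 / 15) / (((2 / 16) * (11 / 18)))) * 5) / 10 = 2304 / 385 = 5.98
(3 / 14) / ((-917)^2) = 0.00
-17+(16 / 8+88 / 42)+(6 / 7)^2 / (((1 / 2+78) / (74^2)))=38.35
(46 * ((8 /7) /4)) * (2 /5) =184 /35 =5.26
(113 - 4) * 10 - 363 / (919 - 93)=899977 / 826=1089.56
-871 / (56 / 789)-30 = -688899 / 56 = -12301.77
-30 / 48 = -5 / 8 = -0.62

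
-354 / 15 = -118 / 5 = -23.60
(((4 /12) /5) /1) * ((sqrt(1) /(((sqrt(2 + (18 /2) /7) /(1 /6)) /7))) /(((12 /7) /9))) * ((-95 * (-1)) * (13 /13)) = 931 * sqrt(161) /552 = 21.40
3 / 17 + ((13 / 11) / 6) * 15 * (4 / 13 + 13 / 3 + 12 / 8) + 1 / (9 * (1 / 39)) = 16945 / 748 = 22.65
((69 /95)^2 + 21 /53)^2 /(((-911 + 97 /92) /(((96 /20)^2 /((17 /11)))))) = -0.01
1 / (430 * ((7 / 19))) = 19 / 3010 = 0.01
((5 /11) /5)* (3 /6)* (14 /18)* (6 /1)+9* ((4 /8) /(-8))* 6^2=-2645 /132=-20.04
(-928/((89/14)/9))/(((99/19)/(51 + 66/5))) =-79238208/4895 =-16187.58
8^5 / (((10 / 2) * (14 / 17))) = 7957.94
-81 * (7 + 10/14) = -4374/7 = -624.86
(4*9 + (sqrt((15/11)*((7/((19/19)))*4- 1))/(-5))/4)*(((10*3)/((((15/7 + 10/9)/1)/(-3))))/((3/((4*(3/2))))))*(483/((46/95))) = -81443880/41 + 2036097*sqrt(55)/902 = -1969695.41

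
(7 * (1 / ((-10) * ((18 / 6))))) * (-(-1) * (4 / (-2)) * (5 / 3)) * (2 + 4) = 14 / 3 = 4.67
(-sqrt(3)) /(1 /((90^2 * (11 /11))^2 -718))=-65609282 * sqrt(3)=-113638609.87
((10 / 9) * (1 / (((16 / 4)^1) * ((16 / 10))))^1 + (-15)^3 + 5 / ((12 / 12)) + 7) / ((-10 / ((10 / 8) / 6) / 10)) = 2421235 / 3456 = 700.59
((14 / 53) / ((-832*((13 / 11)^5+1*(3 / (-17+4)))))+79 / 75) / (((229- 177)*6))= 581895853729 / 172384069478400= 0.00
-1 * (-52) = 52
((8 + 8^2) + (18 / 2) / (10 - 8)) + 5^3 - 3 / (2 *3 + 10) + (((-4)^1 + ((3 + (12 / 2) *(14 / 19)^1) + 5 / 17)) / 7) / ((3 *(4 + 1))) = 7283961 / 36176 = 201.35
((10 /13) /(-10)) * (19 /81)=-19 /1053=-0.02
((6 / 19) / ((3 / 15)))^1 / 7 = 30 / 133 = 0.23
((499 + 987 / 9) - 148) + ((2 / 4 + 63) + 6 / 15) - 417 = 3227 / 30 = 107.57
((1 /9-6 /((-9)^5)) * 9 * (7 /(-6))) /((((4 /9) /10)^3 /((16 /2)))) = -1915375 /18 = -106409.72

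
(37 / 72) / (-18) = -37 / 1296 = -0.03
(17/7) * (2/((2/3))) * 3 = 153/7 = 21.86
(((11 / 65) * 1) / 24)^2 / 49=0.00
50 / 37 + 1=87 / 37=2.35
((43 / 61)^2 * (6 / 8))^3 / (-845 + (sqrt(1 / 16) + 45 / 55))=-1877444825553 / 30609696978352208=-0.00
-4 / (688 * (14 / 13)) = -13 / 2408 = -0.01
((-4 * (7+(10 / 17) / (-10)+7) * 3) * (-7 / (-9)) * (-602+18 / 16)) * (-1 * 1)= -2658271 / 34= -78184.44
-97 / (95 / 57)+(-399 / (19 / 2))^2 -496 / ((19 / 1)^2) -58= 2971799 / 1805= 1646.43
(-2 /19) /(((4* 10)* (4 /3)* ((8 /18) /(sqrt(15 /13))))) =-27* sqrt(195) /79040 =-0.00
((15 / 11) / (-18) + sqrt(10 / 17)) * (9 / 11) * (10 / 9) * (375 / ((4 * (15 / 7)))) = -4375 / 1452 + 875 * sqrt(170) / 374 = 27.49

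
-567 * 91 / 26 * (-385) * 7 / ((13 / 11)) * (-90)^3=-42887436322500 / 13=-3299033563269.23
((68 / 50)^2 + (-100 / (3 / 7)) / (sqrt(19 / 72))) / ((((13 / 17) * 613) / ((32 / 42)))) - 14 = -1463989318 / 104593125 - 54400 * sqrt(38) / 454233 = -14.74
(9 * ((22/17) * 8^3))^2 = 10277093376/289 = 35560876.73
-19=-19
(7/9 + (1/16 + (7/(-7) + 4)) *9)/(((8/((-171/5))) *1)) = -77539/640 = -121.15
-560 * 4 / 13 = -2240 / 13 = -172.31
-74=-74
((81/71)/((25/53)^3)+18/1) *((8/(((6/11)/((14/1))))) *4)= 26305489056/1109375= 23711.99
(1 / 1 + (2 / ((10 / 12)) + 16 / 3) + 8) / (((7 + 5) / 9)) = 251 / 20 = 12.55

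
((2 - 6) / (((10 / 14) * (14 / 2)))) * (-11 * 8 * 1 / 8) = 44 / 5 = 8.80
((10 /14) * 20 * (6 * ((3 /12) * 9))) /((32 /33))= 22275 /112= 198.88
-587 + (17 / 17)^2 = -586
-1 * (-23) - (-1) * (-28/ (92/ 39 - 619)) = 554219/ 24049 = 23.05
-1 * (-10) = 10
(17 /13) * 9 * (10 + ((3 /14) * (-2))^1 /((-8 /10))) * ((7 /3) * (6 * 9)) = 406215 /26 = 15623.65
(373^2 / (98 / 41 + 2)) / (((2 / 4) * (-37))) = -5704289 / 3330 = -1713.00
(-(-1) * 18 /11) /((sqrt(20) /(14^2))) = 1764 * sqrt(5) /55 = 71.72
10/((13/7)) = 70/13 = 5.38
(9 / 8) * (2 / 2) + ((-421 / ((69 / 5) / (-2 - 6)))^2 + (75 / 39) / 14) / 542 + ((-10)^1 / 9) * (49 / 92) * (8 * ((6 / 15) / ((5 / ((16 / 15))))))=7792697195197 / 70446612600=110.62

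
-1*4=-4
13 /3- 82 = -233 /3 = -77.67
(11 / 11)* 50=50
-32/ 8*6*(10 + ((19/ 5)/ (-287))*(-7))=-49656/ 205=-242.22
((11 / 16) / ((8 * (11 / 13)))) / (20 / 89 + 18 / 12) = 1157 / 19648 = 0.06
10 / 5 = 2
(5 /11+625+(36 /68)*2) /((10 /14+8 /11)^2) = 63148162 /209457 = 301.49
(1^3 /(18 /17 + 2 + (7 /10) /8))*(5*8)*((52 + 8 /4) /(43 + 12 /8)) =5875200 /380831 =15.43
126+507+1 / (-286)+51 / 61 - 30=10534463 / 17446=603.83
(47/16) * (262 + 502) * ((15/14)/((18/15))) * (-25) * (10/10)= -5610625/112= -50094.87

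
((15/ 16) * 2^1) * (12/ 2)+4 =61/ 4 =15.25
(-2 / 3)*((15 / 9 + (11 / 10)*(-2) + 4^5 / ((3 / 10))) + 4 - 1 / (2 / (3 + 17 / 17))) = -34148 / 15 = -2276.53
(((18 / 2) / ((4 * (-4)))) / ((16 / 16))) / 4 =-9 / 64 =-0.14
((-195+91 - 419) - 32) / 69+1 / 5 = -902 / 115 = -7.84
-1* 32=-32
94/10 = 9.40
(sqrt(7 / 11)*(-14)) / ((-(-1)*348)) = -7*sqrt(77) / 1914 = -0.03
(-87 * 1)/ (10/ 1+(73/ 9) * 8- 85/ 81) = -7047/ 5981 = -1.18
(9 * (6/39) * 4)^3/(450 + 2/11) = 513216/1359943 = 0.38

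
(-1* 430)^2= 184900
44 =44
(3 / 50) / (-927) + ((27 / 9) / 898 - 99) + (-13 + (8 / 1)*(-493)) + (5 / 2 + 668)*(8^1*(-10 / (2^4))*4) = -60581246287 / 3468525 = -17466.00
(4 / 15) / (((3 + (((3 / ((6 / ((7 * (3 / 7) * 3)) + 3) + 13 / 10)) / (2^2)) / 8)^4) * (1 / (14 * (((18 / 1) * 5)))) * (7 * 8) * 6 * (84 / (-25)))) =-201885450649600 / 2035005428661093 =-0.10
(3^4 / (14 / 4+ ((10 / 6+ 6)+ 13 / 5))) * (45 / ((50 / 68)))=148716 / 413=360.09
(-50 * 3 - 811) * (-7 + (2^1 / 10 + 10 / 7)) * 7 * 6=1084008 / 5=216801.60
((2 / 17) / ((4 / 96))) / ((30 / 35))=3.29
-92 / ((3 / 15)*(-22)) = 230 / 11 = 20.91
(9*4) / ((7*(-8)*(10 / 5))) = -9 / 28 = -0.32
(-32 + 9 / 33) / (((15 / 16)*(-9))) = 5584 / 1485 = 3.76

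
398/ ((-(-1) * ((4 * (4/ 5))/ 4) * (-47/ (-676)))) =7155.53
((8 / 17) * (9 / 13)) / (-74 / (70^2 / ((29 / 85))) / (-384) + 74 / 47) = 15918336000 / 76929871603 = 0.21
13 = 13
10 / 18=5 / 9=0.56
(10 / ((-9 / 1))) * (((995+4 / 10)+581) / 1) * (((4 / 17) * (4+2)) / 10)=-63056 / 255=-247.28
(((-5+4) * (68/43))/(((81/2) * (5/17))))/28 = -578/121905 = -0.00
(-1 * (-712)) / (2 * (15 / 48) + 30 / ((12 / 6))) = 5696 / 125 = 45.57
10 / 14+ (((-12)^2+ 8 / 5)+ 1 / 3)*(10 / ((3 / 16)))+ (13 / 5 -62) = 2433194 / 315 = 7724.43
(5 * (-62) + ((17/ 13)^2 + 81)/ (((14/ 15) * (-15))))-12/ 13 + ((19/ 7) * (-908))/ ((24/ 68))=-25906931/ 3549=-7299.78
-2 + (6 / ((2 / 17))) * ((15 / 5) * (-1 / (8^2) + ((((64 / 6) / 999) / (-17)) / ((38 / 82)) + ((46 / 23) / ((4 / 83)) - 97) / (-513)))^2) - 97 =-2451673817591423 / 25086902833152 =-97.73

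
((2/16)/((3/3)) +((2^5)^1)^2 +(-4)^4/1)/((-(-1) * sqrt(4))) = 10241/16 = 640.06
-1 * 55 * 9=-495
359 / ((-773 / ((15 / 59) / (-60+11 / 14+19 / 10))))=188475 / 91487642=0.00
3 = 3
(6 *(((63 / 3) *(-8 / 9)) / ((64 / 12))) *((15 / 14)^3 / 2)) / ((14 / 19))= -17.53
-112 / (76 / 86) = -2408 / 19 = -126.74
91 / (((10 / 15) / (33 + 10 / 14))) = 4602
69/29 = 2.38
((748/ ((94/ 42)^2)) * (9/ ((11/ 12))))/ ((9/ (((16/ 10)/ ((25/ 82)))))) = 236065536/ 276125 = 854.92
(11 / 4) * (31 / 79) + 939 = 297065 / 316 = 940.08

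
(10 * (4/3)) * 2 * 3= 80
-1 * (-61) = 61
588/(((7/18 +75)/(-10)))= -105840/1357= -78.00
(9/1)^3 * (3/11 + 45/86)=548937/946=580.27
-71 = -71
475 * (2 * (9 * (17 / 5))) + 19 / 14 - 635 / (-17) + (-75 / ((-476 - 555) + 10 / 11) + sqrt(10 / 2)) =sqrt(5) + 26166641771 / 898926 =29111.02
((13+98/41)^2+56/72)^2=12925578086656/228886641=56471.53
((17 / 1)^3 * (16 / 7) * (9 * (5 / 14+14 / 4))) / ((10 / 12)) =114610464 / 245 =467797.81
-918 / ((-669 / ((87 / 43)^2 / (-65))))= -2316114 / 26801255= -0.09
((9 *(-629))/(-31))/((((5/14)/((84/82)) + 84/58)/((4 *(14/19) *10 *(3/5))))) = 32434540992/18047549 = 1797.17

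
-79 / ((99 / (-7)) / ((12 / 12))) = 553 / 99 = 5.59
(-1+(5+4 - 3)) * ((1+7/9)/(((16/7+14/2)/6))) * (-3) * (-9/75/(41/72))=48384/13325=3.63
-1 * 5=-5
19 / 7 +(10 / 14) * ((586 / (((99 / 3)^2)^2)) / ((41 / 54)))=34221877 / 12605901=2.71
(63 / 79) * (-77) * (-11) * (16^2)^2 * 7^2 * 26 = 4455262715904 / 79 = 56395730581.06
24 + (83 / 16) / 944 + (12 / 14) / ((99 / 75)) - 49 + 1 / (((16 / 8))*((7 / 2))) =-24.20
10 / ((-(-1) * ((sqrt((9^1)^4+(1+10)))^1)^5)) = 5 * sqrt(1643) / 70963115312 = 0.00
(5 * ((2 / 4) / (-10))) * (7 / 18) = -0.10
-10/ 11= -0.91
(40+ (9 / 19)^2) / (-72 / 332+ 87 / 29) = 1205243 / 83391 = 14.45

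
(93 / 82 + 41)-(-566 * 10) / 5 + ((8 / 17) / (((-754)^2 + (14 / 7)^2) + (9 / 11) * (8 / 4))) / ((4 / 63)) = 5117881004493 / 4358855386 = 1174.13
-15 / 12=-5 / 4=-1.25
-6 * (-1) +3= 9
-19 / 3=-6.33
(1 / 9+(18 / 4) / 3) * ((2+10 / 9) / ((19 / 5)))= 2030 / 1539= 1.32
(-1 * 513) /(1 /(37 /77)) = -18981 /77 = -246.51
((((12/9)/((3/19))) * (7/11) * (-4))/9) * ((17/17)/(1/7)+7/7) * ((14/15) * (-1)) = 238336/13365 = 17.83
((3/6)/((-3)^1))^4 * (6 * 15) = 5/72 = 0.07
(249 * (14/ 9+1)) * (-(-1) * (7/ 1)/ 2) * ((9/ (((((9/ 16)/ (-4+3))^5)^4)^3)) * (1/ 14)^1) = 843227761665483921293628732229557861678666689783889147763536559566902788096/ 599003433304810403471059943169868346577158542512617035467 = 1407717743808651774.17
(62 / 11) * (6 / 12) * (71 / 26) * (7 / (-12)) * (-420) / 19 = 539245 / 5434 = 99.24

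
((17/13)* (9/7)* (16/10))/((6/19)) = 3876/455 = 8.52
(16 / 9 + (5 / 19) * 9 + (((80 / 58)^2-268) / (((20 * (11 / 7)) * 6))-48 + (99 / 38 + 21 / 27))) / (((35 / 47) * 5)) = -15569650238 / 1384180875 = -11.25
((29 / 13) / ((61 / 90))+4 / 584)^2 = 145811713609 / 13404545284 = 10.88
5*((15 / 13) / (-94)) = -75 / 1222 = -0.06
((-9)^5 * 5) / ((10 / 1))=-59049 / 2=-29524.50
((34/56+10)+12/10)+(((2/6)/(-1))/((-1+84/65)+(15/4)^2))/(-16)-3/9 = 71951951/6270180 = 11.48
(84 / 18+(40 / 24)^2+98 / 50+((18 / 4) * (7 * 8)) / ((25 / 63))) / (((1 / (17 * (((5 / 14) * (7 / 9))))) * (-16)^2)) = 11.89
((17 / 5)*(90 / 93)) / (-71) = -102 / 2201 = -0.05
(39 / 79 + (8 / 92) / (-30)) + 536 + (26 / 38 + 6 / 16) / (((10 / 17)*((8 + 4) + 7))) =84471914843 / 157424880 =536.59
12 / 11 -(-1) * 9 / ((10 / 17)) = 1803 / 110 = 16.39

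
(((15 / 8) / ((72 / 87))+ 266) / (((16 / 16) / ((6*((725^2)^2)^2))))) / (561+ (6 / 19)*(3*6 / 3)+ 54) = 24900189608523677215576171875 / 125024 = 199163277518905787813349.20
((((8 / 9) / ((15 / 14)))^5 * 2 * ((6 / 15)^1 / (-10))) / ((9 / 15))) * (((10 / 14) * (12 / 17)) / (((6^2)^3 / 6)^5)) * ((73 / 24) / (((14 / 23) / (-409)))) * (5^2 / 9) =235541873 / 44642947565657042557272000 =0.00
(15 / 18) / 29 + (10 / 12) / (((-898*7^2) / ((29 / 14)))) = 3075935 / 107188872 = 0.03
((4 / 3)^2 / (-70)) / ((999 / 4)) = -32 / 314685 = -0.00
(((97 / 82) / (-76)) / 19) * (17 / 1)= -1649 / 118408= -0.01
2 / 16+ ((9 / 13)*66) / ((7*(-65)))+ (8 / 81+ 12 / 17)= 54032011 / 65159640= 0.83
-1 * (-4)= 4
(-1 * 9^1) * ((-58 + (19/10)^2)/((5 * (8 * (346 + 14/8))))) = 48951/1391000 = 0.04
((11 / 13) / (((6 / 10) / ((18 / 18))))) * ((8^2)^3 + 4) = 369695.90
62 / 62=1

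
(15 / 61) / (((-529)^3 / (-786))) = 0.00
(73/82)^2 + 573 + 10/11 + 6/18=575.03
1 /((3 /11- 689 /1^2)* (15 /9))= -33 /37880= -0.00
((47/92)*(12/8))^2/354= 6627/3995008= 0.00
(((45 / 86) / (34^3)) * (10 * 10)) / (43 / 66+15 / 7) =259875 / 545470738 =0.00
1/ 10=0.10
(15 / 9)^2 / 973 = 25 / 8757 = 0.00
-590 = -590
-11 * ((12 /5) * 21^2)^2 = -12322316.16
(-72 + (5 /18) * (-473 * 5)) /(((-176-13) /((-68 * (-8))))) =3568912 /1701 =2098.13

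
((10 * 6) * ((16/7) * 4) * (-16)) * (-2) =122880/7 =17554.29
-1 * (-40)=40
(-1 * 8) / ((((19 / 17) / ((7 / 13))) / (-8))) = 7616 / 247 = 30.83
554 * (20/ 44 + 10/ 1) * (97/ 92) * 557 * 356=13319769370/ 11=1210888124.55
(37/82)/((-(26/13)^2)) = -37/328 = -0.11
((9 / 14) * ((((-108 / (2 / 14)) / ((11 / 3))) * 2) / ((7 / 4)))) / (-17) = 8.91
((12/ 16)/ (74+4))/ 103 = 1/ 10712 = 0.00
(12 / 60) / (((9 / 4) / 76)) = 6.76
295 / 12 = 24.58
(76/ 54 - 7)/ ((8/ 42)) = -1057/ 36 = -29.36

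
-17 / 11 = -1.55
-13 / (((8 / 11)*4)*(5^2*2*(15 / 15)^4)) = -143 / 1600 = -0.09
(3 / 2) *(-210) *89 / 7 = -4005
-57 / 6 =-9.50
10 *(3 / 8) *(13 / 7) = 195 / 28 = 6.96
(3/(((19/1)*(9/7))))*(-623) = -4361/57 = -76.51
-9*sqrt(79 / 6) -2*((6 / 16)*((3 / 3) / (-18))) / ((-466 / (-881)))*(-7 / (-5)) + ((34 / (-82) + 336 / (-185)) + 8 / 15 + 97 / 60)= 2496751 / 84830640 -3*sqrt(474) / 2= -32.63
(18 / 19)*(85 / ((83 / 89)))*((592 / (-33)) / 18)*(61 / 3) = -273187280 / 156123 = -1749.82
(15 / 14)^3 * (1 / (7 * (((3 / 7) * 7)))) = 1125 / 19208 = 0.06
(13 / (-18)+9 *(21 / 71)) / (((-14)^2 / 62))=76849 / 125244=0.61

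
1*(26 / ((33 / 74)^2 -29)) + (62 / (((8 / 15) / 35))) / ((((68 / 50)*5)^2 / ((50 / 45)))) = 105962964439 / 1093911240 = 96.87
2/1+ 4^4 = 258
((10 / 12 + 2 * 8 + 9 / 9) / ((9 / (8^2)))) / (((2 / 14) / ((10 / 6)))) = 119840 / 81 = 1479.51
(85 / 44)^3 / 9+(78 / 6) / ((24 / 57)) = 24284629 / 766656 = 31.68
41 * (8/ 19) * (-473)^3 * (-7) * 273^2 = 18108421718515128/ 19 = 953074827290269.89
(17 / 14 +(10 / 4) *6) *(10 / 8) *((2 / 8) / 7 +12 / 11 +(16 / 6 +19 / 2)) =13941205 / 51744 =269.43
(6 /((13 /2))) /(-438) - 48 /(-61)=45430 /57889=0.78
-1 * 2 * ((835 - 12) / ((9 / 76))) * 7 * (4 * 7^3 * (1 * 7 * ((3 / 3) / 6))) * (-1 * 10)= 42049769440 / 27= 1557398868.15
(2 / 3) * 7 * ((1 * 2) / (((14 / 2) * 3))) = 4 / 9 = 0.44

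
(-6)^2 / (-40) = -9 / 10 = -0.90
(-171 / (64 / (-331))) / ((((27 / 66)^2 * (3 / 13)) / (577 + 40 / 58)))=13228821.64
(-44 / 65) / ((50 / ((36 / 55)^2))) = -0.01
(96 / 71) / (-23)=-96 / 1633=-0.06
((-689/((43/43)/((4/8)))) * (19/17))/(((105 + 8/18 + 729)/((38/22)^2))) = -42532659/30896140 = -1.38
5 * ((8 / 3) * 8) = 320 / 3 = 106.67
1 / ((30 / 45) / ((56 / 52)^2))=294 / 169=1.74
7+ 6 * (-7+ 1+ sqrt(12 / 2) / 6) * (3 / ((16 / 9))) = -215 / 4+ 27 * sqrt(6) / 16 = -49.62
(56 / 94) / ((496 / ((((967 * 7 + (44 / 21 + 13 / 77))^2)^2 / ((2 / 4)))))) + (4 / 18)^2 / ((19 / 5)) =18955239408029956286761804 / 3753546302583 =5049954864013.78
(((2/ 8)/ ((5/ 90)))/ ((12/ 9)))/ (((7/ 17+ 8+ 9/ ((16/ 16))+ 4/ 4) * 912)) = 153/ 761216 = 0.00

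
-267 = -267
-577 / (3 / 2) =-1154 / 3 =-384.67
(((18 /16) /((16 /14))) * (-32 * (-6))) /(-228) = -63 /76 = -0.83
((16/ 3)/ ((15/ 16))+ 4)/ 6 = 218/ 135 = 1.61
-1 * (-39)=39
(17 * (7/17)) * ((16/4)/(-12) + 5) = 98/3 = 32.67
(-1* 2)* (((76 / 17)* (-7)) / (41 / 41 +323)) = 266 / 1377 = 0.19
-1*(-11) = 11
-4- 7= -11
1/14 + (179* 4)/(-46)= -4989/322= -15.49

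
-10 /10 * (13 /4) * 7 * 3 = -273 /4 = -68.25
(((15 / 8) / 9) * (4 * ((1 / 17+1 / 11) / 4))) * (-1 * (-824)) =14420 / 561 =25.70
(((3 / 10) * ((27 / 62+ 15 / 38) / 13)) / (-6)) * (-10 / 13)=489 / 199082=0.00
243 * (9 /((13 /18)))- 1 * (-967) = 51937 /13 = 3995.15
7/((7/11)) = 11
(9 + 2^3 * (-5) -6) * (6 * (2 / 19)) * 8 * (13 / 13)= -186.95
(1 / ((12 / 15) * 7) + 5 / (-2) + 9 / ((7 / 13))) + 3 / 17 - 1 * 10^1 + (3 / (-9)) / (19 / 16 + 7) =847159 / 187068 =4.53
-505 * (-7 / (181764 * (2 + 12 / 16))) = 3535 / 499851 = 0.01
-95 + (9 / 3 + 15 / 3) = -87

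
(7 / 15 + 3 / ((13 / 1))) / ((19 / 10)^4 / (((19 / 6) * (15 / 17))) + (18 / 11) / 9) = 7480000 / 51972687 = 0.14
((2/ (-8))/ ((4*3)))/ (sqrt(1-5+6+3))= -sqrt(5)/ 240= -0.01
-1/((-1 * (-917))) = -1/917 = -0.00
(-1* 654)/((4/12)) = -1962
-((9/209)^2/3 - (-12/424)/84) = -123817/129645208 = -0.00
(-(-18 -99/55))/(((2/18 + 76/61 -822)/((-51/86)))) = 2771901/193729190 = 0.01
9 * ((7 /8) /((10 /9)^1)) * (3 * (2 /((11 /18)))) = 15309 /220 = 69.59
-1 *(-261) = 261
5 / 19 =0.26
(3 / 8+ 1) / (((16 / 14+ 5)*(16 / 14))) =539 / 2752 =0.20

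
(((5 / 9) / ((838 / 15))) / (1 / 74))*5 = 4625 / 1257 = 3.68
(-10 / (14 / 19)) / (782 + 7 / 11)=-1045 / 60263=-0.02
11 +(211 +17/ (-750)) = 166483/ 750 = 221.98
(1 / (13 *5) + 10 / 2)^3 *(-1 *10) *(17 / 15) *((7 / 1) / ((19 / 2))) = -16491484576 / 15653625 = -1053.52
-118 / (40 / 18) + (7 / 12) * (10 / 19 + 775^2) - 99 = 399242581 / 1140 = 350212.79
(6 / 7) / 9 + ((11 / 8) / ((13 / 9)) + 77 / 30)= 39463 / 10920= 3.61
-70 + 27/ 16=-68.31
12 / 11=1.09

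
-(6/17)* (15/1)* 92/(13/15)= -561.99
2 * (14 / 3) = 28 / 3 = 9.33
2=2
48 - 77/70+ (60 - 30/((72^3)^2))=12410561691623/116095057920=106.90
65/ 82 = 0.79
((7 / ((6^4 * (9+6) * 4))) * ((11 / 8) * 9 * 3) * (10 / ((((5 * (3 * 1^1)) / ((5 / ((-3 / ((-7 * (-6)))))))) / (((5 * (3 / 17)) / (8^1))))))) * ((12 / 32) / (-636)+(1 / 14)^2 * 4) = -0.00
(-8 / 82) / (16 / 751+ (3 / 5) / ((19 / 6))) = -142690 / 308279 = -0.46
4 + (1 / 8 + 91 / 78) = 127 / 24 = 5.29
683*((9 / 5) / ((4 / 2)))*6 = 18441 / 5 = 3688.20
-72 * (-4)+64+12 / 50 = 8806 / 25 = 352.24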